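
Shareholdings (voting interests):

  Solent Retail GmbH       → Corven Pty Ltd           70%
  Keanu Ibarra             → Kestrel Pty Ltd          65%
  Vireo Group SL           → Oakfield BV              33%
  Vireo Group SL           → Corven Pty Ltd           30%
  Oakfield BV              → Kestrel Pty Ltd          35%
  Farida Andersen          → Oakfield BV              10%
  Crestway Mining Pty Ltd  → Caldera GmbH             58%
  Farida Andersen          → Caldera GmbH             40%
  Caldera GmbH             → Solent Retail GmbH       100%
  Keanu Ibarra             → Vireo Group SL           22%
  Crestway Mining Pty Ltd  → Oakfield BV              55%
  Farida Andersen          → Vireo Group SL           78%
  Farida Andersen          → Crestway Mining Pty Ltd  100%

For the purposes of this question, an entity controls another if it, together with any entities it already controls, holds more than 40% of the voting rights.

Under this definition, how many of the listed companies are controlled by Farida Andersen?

Farida holds 78% of Vireo, so Farida controls Vireo.
Farida holds 100% of Crestway, so Farida controls Crestway.
Crestway and Farida together hold 58% + 40% = 98% of Caldera, so Farida controls Caldera.
Caldera holds 100% of Solent, so Farida controls Solent.
Farida and Vireo and Crestway together hold 10% + 33% + 55% = 98% of Oakfield, so Farida controls Oakfield.
Solent and Vireo together hold 70% + 30% = 100% of Corven, so Farida controls Corven.
No other company's threshold is met.
Farida controls 6 companies.

6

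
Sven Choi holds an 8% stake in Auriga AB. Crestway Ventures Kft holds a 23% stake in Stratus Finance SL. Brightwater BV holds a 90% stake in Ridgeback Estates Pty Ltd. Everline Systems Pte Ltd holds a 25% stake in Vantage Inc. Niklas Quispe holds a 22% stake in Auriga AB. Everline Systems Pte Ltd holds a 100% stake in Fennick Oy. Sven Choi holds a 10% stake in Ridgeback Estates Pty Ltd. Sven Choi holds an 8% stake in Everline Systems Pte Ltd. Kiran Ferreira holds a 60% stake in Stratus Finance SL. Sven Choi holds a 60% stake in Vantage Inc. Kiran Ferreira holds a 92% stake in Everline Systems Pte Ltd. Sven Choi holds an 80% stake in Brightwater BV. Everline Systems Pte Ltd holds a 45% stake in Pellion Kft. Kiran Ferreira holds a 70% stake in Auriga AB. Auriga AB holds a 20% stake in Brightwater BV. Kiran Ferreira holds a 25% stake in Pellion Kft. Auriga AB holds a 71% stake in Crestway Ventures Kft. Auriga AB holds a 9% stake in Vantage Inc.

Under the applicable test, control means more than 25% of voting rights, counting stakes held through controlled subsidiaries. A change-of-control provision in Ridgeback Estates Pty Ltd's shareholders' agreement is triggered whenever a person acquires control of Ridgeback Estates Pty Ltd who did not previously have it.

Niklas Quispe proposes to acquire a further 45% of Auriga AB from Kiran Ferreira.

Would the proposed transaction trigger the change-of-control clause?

The purchase adds only to Niklas's holdings (Kiran's stake shrinks), so Niklas is the only person who could newly come to control Ridgeback.
Niklas's largest direct stake is 22% in Auriga, which does not meet the threshold, so Niklas controls no company.
Neither Niklas nor any entity Niklas controls holds any voting interest in Ridgeback.
So before the transaction, Niklas does not control Ridgeback.
After the purchase, Niklas's direct stake in Auriga rises to 22% + 45% = 67%, and Kiran's stake falls to 25%.
Niklas holds 67% of Auriga, so Niklas controls Auriga.
Auriga holds 71% of Crestway, so Niklas controls Crestway.
After the transaction, neither Niklas nor any entity Niklas controls holds a voting interest in Ridgeback, so Niklas still does not control it.
No new person acquires control, so the clause is not triggered.

No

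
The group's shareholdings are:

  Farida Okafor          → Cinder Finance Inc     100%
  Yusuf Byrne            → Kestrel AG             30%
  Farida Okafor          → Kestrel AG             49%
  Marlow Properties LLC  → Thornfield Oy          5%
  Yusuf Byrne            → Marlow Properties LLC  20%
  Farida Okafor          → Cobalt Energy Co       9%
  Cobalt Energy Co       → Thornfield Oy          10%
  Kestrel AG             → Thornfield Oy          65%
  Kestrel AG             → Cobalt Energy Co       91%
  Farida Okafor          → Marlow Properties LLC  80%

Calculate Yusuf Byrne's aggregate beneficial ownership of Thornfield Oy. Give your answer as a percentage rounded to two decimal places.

Yusuf reaches Thornfield along 3 paths.
Via Marlow: 20% × 5% = 1%.
Via Kestrel → Cobalt: 30% × 91% × 10% = 2.73%.
Via Kestrel: 30% × 65% = 19.5%.
Total: 1% + 2.73% + 19.5% = 23.23%.

23.23%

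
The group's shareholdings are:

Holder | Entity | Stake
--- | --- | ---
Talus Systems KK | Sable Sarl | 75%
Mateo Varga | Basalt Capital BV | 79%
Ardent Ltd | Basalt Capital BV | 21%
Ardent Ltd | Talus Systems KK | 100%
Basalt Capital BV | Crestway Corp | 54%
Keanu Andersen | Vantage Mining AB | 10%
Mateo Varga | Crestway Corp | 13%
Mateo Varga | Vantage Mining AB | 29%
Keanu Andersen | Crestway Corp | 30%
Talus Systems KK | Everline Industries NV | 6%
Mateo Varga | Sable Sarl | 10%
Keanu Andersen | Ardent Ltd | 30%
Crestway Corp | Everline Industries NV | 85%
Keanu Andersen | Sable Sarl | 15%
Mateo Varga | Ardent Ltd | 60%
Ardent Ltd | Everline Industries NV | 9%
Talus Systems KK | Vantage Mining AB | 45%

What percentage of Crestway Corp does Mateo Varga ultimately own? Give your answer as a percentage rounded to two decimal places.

Mateo reaches Crestway along 3 paths.
Via Basalt: 79% × 54% = 42.66%.
Via Ardent → Basalt: 60% × 21% × 54% = 6.804%.
Direct stake: 13% = 13%.
Total: 42.66% + 6.804% + 13% = 62.464%.
Rounded: 62.46%.

62.46%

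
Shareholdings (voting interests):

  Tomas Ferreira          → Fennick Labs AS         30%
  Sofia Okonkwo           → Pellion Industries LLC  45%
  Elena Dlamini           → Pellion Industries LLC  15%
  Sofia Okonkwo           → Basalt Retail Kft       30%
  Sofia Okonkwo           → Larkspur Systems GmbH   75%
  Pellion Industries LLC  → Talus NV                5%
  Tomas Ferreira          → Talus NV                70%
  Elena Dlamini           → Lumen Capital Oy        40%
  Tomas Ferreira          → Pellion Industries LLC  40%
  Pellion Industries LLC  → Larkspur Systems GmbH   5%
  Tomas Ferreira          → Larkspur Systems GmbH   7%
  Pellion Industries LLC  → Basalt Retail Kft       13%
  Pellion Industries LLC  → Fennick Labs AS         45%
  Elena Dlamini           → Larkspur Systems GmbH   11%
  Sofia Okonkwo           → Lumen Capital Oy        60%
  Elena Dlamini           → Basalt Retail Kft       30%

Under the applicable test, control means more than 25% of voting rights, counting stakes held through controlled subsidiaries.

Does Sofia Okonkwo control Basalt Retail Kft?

Yes

Sofia holds 45% of Pellion, so Sofia controls Pellion.
Pellion and Sofia together hold 13% + 30% = 43% of Basalt, so Sofia controls Basalt.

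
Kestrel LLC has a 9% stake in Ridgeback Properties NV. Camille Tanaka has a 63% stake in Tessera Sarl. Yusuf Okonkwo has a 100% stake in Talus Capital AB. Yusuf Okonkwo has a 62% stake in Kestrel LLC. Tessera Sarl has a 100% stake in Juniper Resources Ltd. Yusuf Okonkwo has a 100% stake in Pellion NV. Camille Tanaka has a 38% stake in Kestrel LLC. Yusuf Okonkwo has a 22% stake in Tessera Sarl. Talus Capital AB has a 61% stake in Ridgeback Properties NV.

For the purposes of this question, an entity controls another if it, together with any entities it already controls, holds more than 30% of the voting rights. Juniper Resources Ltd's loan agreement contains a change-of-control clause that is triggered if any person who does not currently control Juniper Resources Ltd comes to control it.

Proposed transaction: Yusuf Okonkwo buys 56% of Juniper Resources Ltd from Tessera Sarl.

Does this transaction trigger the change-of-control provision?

The purchase adds only to Yusuf's holdings (Tessera's stake shrinks), so Yusuf is the only person who could newly come to control Juniper.
Yusuf holds 100% of Talus, so Yusuf controls Talus.
Yusuf holds 62% of Kestrel, so Yusuf controls Kestrel.
Kestrel and Talus together hold 9% + 61% = 70% of Ridgeback, so Yusuf controls Ridgeback.
Yusuf holds 100% of Pellion, so Yusuf controls Pellion.
Neither Yusuf nor any entity Yusuf controls holds any voting interest in Juniper.
So before the transaction, Yusuf does not control Juniper.
After the purchase, Yusuf holds 56% of Juniper directly, and Tessera's stake falls to 44%.
Yusuf holds 56% of Juniper, so Yusuf controls Juniper.
Yusuf did not control Juniper before and does after, so the clause is triggered.

Yes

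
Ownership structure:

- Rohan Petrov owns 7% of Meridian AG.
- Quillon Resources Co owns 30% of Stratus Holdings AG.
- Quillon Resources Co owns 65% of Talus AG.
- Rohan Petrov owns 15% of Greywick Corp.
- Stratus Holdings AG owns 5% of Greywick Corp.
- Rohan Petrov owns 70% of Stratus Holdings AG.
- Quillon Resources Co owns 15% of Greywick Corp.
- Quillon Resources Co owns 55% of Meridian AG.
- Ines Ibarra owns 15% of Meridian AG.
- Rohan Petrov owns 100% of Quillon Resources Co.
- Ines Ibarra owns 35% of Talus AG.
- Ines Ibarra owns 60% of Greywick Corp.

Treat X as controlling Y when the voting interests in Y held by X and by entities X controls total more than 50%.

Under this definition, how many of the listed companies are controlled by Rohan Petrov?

4

Rohan holds 100% of Quillon, so Rohan controls Quillon.
Quillon and Rohan together hold 55% + 7% = 62% of Meridian, so Rohan controls Meridian.
Rohan and Quillon together hold 70% + 30% = 100% of Stratus, so Rohan controls Stratus.
Quillon holds 65% of Talus, so Rohan controls Talus.
No other company's threshold is met.
Rohan controls 4 companies.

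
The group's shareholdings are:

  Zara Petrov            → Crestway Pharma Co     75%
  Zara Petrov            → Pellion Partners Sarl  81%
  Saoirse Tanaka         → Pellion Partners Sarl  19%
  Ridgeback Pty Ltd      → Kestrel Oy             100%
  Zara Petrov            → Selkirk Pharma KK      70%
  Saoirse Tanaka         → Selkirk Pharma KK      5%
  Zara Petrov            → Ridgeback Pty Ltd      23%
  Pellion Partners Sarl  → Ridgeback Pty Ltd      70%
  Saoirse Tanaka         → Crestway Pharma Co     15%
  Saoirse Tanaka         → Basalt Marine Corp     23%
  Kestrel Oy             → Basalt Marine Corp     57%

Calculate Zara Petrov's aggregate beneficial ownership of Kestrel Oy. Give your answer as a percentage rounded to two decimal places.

79.70%

Zara reaches Kestrel along 2 paths.
Via Pellion → Ridgeback: 81% × 70% × 100% = 56.7%.
Via Ridgeback: 23% × 100% = 23%.
Total: 56.7% + 23% = 79.7%.
Rounded: 79.70%.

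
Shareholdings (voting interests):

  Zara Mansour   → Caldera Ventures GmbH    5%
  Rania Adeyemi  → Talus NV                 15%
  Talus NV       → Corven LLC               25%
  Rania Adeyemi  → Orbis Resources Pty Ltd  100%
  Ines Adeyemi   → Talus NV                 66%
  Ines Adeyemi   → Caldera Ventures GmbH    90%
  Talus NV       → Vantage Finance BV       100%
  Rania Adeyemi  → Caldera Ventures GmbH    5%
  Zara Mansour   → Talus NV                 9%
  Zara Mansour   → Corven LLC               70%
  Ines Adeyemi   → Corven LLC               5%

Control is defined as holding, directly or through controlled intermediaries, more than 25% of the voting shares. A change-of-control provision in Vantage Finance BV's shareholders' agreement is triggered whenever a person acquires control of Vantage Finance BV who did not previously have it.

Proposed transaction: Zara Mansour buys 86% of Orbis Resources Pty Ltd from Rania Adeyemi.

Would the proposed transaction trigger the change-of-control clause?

The purchase adds only to Zara's holdings (Rania's stake shrinks), so Zara is the only person who could newly come to control Vantage.
Zara holds 70% of Corven, so Zara controls Corven.
Neither Zara nor any entity Zara controls holds any voting interest in Vantage.
So before the transaction, Zara does not control Vantage.
After the purchase, Zara holds 86% of Orbis directly, and Rania's stake falls to 14%.
Zara holds 86% of Orbis, so Zara controls Orbis.
After the transaction, neither Zara nor any entity Zara controls holds a voting interest in Vantage, so Zara still does not control it.
No new person acquires control, so the clause is not triggered.

No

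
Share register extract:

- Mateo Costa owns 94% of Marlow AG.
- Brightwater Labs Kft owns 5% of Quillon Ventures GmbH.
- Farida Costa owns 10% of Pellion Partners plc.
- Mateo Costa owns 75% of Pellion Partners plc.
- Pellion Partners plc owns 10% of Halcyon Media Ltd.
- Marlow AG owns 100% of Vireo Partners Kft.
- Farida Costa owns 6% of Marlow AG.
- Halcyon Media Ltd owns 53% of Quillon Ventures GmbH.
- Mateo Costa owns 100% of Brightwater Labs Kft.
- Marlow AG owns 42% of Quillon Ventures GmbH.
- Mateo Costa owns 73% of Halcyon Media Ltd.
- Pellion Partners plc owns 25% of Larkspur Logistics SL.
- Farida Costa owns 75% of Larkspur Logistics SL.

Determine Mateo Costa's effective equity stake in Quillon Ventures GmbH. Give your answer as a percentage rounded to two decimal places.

Mateo reaches Quillon along 4 paths.
Via Marlow: 94% × 42% = 39.48%.
Via Halcyon: 73% × 53% = 38.69%.
Via Pellion → Halcyon: 75% × 10% × 53% = 3.975%.
Via Brightwater: 100% × 5% = 5%.
Total: 39.48% + 38.69% + 3.975% + 5% = 87.145%.
Rounded: 87.15%.

87.15%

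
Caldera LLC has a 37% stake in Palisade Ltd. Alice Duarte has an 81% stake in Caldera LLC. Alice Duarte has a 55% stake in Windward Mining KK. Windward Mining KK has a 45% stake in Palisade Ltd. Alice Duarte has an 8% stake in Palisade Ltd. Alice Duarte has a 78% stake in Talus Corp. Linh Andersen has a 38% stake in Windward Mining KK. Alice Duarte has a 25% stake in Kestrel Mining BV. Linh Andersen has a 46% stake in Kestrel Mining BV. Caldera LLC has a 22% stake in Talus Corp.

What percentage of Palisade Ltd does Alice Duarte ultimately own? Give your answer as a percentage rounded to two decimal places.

62.72%

Alice reaches Palisade along 3 paths.
Direct stake: 8% = 8%.
Via Caldera: 81% × 37% = 29.97%.
Via Windward: 55% × 45% = 24.75%.
Total: 8% + 29.97% + 24.75% = 62.72%.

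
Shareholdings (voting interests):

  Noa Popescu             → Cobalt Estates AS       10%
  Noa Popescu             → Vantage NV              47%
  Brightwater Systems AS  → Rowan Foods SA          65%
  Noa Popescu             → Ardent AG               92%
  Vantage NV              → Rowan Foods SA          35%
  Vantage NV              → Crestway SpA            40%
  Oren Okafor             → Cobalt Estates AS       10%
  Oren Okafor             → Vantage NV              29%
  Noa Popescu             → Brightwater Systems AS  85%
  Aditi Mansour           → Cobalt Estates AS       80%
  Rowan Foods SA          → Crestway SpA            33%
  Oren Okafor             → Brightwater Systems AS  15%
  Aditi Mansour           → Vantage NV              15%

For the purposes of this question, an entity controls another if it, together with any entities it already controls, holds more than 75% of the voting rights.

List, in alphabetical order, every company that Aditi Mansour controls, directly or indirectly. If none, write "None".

Aditi holds 80% of Cobalt, so Aditi controls Cobalt.
No other company's threshold is met.

Cobalt Estates AS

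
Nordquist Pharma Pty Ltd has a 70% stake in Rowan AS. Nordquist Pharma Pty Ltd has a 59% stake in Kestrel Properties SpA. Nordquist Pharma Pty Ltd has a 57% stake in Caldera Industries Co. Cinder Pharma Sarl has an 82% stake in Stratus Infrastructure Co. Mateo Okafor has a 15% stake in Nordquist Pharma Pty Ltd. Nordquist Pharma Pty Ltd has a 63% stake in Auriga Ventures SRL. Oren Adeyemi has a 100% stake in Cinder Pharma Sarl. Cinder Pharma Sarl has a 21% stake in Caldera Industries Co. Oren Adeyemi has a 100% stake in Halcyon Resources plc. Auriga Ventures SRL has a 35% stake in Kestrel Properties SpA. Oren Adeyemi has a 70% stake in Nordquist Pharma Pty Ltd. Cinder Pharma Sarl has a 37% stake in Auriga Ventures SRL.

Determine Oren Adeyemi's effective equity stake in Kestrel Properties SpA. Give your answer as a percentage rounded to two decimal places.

69.69%

Oren reaches Kestrel along 3 paths.
Via Nordquist: 70% × 59% = 41.3%.
Via Nordquist → Auriga: 70% × 63% × 35% = 15.435%.
Via Cinder → Auriga: 100% × 37% × 35% = 12.95%.
Total: 41.3% + 15.435% + 12.95% = 69.685%.
Rounded: 69.69%.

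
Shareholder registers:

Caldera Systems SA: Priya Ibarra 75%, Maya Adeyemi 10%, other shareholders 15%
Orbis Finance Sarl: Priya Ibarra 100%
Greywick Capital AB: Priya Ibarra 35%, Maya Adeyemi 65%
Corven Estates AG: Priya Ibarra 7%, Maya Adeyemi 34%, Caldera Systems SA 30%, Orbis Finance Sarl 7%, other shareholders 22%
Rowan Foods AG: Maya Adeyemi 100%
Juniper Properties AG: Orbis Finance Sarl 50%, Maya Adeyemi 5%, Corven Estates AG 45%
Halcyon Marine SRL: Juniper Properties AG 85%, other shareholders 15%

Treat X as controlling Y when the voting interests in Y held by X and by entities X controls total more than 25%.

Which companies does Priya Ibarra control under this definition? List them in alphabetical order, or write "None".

Priya holds 75% of Caldera, so Priya controls Caldera.
Priya holds 100% of Orbis, so Priya controls Orbis.
Priya holds 35% of Greywick, so Priya controls Greywick.
Priya and Caldera and Orbis together hold 7% + 30% + 7% = 44% of Corven, so Priya controls Corven.
Orbis and Corven together hold 50% + 45% = 95% of Juniper, so Priya controls Juniper.
Juniper holds 85% of Halcyon, so Priya controls Halcyon.
No other company's threshold is met.

Caldera Systems SA, Corven Estates AG, Greywick Capital AB, Halcyon Marine SRL, Juniper Properties AG, Orbis Finance Sarl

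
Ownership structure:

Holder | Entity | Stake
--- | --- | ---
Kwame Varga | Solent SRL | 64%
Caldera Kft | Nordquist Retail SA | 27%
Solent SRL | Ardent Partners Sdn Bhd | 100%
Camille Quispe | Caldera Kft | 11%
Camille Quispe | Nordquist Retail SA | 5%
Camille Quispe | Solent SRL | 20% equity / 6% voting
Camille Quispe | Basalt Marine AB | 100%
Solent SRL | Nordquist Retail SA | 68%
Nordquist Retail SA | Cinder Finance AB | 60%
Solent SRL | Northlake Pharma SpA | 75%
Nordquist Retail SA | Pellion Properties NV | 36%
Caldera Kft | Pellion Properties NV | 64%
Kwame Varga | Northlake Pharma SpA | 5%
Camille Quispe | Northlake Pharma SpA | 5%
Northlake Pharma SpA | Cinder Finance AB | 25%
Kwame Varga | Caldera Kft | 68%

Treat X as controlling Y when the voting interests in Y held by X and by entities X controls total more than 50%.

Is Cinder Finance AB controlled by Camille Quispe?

Camille holds 100% of Basalt, so Camille controls Basalt.
Neither Camille nor any entity Camille controls holds any voting interest in Cinder.
So Camille does not control Cinder.

No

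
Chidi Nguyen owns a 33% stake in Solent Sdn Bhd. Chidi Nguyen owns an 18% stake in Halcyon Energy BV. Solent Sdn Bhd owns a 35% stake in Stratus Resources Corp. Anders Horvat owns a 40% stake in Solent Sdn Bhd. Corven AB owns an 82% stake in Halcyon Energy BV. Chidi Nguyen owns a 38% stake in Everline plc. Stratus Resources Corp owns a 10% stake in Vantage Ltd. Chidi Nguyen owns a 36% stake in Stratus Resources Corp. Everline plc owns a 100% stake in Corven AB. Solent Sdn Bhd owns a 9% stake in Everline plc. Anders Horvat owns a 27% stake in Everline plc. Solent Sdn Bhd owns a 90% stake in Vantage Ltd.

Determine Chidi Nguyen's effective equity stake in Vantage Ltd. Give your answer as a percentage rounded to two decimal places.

34.46%

Chidi reaches Vantage along 3 paths.
Via Stratus: 36% × 10% = 3.6%.
Via Solent → Stratus: 33% × 35% × 10% = 1.155%.
Via Solent: 33% × 90% = 29.7%.
Total: 3.6% + 1.155% + 29.7% = 34.455%.
Rounded: 34.46%.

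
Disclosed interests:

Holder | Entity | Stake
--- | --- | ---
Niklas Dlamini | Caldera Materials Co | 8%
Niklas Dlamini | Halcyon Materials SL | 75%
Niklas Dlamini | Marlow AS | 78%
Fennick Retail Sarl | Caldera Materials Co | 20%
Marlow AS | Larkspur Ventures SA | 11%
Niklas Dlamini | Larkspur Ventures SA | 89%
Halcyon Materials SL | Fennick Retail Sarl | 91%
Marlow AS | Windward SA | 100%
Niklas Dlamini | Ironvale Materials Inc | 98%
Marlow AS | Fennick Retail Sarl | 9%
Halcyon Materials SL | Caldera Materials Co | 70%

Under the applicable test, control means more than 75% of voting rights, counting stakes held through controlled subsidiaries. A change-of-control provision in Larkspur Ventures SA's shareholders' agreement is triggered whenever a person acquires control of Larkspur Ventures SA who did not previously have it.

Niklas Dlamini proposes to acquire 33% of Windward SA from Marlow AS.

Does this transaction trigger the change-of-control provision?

No

The purchase adds only to Niklas's holdings (Marlow's stake shrinks), so Niklas is the only person who could newly come to control Larkspur.
Niklas holds 78% of Marlow, so Niklas controls Marlow.
Marlow and Niklas together hold 11% + 89% = 100% of Larkspur, so Niklas controls Larkspur.
So Niklas already controls Larkspur before the transaction.
After the purchase, Niklas holds 33% of Windward directly, and Marlow's stake falls to 67%.
Niklas controlled Larkspur already, so this is not a new person acquiring control; every other person's position is unchanged or reduced.
No new person acquires control, so the clause is not triggered.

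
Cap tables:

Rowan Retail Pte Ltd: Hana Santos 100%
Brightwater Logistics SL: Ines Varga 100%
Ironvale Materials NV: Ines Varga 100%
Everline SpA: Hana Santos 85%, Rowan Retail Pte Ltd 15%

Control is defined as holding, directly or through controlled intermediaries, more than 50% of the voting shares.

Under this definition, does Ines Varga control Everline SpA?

Ines holds 100% of Brightwater, so Ines controls Brightwater.
Ines holds 100% of Ironvale, so Ines controls Ironvale.
Neither Ines nor any entity Ines controls holds any voting interest in Everline.
So Ines does not control Everline.

No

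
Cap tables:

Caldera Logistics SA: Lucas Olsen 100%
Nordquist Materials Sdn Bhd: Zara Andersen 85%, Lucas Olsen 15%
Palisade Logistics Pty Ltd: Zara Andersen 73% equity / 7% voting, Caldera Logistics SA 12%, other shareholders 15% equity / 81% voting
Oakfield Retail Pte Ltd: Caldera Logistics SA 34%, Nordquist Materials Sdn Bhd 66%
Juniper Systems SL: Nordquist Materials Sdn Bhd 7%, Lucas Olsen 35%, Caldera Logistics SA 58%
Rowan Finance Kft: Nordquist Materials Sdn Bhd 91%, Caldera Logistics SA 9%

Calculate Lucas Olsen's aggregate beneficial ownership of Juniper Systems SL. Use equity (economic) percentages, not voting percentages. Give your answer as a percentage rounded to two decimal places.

94.05%

Lucas reaches Juniper along 3 paths.
Via Nordquist: 15% × 7% = 1.05%.
Direct stake: 35% = 35%.
Via Caldera: 100% × 58% = 58%.
Total: 1.05% + 35% + 58% = 94.05%.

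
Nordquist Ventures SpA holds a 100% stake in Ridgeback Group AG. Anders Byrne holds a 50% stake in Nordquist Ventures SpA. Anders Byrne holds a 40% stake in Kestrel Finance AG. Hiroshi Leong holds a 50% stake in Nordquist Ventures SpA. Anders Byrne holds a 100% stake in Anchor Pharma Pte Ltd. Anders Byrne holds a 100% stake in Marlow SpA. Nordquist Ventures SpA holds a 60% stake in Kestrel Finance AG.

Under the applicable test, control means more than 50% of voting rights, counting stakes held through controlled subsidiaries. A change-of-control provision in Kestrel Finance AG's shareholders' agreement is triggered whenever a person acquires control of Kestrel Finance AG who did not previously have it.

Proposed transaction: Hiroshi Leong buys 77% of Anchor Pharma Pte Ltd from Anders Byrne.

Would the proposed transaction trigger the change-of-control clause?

No

The purchase adds only to Hiroshi's holdings (Anders's stake shrinks), so Hiroshi is the only person who could newly come to control Kestrel.
Hiroshi's largest direct stake is 50% in Nordquist, which does not meet the threshold, so Hiroshi controls no company.
Neither Hiroshi nor any entity Hiroshi controls holds any voting interest in Kestrel.
So before the transaction, Hiroshi does not control Kestrel.
After the purchase, Hiroshi holds 77% of Anchor directly, and Anders's stake falls to 23%.
Hiroshi holds 77% of Anchor, so Hiroshi controls Anchor.
After the transaction, neither Hiroshi nor any entity Hiroshi controls holds a voting interest in Kestrel, so Hiroshi still does not control it.
No new person acquires control, so the clause is not triggered.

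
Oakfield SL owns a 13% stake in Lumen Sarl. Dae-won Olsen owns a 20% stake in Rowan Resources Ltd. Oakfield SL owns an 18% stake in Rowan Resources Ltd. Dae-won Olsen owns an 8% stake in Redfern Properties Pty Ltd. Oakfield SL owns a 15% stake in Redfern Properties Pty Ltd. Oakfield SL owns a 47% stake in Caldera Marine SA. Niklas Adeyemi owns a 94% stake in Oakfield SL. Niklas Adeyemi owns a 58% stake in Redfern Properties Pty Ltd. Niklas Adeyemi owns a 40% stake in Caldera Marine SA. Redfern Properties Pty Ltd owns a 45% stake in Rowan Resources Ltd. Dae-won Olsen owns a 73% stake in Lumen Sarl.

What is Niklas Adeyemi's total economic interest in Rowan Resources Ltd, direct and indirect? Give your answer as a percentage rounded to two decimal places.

49.37%

Niklas reaches Rowan along 3 paths.
Via Oakfield: 94% × 18% = 16.92%.
Via Redfern: 58% × 45% = 26.1%.
Via Oakfield → Redfern: 94% × 15% × 45% = 6.345%.
Total: 16.92% + 26.1% + 6.345% = 49.365%.
Rounded: 49.37%.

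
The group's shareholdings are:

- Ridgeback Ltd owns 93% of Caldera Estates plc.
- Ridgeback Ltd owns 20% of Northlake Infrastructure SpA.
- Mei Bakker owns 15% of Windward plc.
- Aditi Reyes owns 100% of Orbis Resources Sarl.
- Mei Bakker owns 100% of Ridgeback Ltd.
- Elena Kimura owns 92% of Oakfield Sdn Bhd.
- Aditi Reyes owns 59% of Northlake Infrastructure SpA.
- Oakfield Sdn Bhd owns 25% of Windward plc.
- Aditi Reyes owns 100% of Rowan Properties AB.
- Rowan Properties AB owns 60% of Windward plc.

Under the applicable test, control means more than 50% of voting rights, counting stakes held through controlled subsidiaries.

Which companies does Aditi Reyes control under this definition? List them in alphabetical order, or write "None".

Northlake Infrastructure SpA, Orbis Resources Sarl, Rowan Properties AB, Windward plc

Aditi holds 100% of Rowan, so Aditi controls Rowan.
Aditi holds 100% of Orbis, so Aditi controls Orbis.
Aditi holds 59% of Northlake, so Aditi controls Northlake.
Rowan holds 60% of Windward, so Aditi controls Windward.
No other company's threshold is met.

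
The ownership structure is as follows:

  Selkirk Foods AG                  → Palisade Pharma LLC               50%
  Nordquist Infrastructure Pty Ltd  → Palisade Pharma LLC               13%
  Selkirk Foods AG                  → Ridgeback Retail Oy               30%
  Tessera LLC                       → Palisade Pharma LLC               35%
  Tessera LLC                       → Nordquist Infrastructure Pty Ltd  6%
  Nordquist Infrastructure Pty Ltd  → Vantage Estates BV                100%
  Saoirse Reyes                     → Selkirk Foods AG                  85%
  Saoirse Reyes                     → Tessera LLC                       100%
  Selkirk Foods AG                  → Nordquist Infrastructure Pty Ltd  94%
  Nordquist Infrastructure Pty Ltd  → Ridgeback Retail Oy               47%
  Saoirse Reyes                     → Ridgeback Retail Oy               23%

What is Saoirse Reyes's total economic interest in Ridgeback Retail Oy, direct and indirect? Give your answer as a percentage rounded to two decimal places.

Saoirse reaches Ridgeback along 4 paths.
Direct stake: 23% = 23%.
Via Selkirk → Nordquist: 85% × 94% × 47% = 37.553%.
Via Tessera → Nordquist: 100% × 6% × 47% = 2.82%.
Via Selkirk: 85% × 30% = 25.5%.
Total: 23% + 37.553% + 2.82% + 25.5% = 88.873%.
Rounded: 88.87%.

88.87%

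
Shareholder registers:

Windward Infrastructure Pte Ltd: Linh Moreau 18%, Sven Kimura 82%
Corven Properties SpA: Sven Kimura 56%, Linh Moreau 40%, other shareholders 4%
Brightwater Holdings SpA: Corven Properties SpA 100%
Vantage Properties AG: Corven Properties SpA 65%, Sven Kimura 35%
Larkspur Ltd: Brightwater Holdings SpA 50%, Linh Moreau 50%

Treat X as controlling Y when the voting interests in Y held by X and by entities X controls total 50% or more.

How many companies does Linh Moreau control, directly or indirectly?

1

Linh holds 50% of Larkspur, so Linh controls Larkspur.
No other company's threshold is met.
Linh controls 1 company.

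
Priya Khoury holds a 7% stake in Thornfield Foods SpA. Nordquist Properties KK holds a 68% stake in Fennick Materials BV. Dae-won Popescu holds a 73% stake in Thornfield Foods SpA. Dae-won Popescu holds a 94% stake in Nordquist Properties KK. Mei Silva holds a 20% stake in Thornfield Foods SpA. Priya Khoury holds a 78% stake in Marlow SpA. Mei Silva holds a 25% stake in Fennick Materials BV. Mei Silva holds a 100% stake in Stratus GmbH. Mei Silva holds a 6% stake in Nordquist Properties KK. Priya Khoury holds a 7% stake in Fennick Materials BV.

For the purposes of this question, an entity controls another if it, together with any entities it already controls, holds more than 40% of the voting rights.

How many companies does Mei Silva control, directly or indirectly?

1

Mei holds 100% of Stratus, so Mei controls Stratus.
No other company's threshold is met.
Mei controls 1 company.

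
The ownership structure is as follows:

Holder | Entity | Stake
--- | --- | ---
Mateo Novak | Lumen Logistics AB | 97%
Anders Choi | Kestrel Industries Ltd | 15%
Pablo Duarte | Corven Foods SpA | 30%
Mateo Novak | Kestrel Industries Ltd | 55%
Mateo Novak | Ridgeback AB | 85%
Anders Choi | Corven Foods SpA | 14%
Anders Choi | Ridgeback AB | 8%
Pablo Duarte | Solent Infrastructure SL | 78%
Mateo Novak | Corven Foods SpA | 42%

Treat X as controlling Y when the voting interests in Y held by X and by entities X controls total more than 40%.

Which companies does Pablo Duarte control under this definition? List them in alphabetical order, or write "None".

Solent Infrastructure SL

Pablo holds 78% of Solent, so Pablo controls Solent.
No other company's threshold is met.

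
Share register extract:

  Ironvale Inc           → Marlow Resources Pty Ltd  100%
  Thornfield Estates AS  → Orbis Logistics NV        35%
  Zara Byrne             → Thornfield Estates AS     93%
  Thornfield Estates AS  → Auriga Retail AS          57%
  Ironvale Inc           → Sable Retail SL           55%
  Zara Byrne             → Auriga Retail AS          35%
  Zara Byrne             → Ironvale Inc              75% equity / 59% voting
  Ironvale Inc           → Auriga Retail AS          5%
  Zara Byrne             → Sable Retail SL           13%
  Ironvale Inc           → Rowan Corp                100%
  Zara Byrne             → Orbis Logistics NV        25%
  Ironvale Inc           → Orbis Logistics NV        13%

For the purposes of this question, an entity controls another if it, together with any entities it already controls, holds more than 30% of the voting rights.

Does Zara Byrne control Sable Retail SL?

Zara holds 59% of Ironvale, so Zara controls Ironvale.
Zara and Ironvale together hold 13% + 55% = 68% of Sable, so Zara controls Sable.

Yes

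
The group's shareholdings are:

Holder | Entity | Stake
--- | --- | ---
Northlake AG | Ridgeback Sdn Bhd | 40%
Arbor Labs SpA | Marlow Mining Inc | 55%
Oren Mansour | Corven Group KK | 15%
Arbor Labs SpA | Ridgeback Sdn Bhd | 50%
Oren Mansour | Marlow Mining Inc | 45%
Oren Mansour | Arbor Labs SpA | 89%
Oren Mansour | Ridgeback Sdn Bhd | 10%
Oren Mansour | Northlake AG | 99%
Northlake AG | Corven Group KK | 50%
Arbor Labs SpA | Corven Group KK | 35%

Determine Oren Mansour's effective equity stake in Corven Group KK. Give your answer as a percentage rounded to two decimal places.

95.65%

Oren reaches Corven along 3 paths.
Via Arbor: 89% × 35% = 31.15%.
Direct stake: 15% = 15%.
Via Northlake: 99% × 50% = 49.5%.
Total: 31.15% + 15% + 49.5% = 95.65%.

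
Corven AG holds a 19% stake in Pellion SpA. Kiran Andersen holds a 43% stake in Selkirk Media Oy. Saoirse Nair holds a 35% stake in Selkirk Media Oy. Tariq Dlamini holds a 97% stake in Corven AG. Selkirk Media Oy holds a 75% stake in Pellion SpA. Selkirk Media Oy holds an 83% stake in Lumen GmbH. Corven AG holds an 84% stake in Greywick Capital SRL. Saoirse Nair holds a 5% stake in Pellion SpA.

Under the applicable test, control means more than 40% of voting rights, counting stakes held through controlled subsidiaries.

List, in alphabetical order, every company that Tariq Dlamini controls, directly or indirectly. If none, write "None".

Corven AG, Greywick Capital SRL

Tariq holds 97% of Corven, so Tariq controls Corven.
Corven holds 84% of Greywick, so Tariq controls Greywick.
No other company's threshold is met.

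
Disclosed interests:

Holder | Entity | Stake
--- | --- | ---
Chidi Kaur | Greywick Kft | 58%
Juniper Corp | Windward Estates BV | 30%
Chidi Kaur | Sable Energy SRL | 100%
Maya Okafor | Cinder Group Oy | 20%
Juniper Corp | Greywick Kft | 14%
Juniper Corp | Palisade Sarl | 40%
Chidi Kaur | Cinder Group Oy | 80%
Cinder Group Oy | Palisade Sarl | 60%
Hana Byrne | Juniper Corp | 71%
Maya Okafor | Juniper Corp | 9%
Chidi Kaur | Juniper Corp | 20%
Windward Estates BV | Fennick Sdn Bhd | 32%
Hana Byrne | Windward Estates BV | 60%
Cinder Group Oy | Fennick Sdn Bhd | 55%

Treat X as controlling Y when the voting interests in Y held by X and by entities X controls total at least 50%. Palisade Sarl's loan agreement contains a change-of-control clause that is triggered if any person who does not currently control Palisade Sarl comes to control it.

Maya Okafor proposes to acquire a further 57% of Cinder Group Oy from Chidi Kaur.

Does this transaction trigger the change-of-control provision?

The purchase adds only to Maya's holdings (Chidi's stake shrinks), so Maya is the only person who could newly come to control Palisade.
Maya's largest direct stake is 20% in Cinder, which does not meet the threshold, so Maya controls no company.
Neither Maya nor any entity Maya controls holds any voting interest in Palisade.
So before the transaction, Maya does not control Palisade.
After the purchase, Maya's direct stake in Cinder rises to 20% + 57% = 77%, and Chidi's stake falls to 23%.
Maya holds 77% of Cinder, so Maya controls Cinder.
Cinder holds 60% of Palisade, so Maya controls Palisade.
Maya did not control Palisade before and does after, so the clause is triggered.

Yes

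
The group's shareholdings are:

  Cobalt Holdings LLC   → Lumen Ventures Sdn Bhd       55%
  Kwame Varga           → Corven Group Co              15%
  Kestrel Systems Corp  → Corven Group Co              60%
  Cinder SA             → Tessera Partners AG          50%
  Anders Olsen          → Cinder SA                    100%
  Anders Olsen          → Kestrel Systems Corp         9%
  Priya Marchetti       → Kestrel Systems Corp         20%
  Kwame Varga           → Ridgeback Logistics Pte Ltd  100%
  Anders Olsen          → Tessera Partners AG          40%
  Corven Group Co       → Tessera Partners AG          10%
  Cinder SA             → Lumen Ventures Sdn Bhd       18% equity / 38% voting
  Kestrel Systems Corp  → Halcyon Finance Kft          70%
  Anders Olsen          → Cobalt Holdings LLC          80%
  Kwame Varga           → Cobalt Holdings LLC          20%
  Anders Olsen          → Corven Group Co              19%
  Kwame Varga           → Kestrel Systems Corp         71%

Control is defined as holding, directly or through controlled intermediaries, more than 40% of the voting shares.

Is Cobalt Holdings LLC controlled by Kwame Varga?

No

Kwame holds 71% of Kestrel, so Kwame controls Kestrel.
Kestrel and Kwame together hold 60% + 15% = 75% of Corven, so Kwame controls Corven.
Kestrel holds 70% of Halcyon, so Kwame controls Halcyon.
Kwame holds 100% of Ridgeback, so Kwame controls Ridgeback.
In Cobalt, Kwame's side holds only 20%, not > 40%.
So Kwame does not control Cobalt.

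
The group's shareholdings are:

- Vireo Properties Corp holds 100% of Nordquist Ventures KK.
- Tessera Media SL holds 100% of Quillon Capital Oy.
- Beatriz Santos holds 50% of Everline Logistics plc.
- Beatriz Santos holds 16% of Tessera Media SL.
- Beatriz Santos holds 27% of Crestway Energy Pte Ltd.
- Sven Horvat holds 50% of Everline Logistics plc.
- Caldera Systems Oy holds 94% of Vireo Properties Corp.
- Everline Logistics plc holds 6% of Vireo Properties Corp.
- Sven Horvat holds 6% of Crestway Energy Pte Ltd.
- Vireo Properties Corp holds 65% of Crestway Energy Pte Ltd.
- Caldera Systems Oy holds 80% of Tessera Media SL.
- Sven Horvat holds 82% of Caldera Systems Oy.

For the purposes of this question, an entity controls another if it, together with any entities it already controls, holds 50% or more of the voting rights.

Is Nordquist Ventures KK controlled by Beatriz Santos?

No

Beatriz holds 50% of Everline, so Beatriz controls Everline.
Neither Beatriz nor any entity Beatriz controls holds any voting interest in Nordquist.
So Beatriz does not control Nordquist.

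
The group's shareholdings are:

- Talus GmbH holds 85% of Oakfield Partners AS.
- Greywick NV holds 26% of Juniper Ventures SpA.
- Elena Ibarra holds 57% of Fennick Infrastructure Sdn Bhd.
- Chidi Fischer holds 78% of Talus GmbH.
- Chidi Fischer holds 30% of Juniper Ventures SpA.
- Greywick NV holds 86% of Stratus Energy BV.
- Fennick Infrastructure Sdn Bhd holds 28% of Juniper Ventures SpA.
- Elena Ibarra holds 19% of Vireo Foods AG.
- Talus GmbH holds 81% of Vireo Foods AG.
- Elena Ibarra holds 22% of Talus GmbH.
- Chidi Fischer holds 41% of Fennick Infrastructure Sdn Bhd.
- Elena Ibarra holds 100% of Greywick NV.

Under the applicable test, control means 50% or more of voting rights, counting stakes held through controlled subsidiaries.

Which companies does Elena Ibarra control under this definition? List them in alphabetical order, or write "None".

Fennick Infrastructure Sdn Bhd, Greywick NV, Juniper Ventures SpA, Stratus Energy BV

Elena holds 100% of Greywick, so Elena controls Greywick.
Elena holds 57% of Fennick, so Elena controls Fennick.
Fennick and Greywick together hold 28% + 26% = 54% of Juniper, so Elena controls Juniper.
Greywick holds 86% of Stratus, so Elena controls Stratus.
No other company's threshold is met.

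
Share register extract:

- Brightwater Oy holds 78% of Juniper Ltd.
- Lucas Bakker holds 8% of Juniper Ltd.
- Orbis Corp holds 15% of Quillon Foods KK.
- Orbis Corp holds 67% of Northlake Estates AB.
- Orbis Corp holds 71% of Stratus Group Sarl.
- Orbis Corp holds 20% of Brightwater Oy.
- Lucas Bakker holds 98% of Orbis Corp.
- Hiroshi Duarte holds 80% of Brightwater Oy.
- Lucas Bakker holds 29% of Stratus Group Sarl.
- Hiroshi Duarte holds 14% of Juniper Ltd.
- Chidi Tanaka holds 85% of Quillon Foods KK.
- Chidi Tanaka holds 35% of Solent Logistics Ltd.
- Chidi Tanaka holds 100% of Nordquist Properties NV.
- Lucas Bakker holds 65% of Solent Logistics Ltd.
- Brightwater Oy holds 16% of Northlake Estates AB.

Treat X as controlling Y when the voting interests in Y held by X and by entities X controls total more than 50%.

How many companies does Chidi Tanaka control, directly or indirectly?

2

Chidi holds 100% of Nordquist, so Chidi controls Nordquist.
Chidi holds 85% of Quillon, so Chidi controls Quillon.
No other company's threshold is met.
Chidi controls 2 companies.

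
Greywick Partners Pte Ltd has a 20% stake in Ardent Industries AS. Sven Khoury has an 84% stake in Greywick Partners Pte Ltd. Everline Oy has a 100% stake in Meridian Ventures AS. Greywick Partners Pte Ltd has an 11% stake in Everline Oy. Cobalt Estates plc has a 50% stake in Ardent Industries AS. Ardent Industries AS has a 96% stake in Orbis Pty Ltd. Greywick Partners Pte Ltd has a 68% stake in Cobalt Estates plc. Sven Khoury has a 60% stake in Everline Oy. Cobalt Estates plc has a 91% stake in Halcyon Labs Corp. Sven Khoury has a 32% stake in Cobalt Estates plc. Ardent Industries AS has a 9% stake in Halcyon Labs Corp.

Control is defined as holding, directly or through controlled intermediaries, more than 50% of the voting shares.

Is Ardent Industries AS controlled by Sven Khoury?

Sven holds 84% of Greywick, so Sven controls Greywick.
Sven and Greywick together hold 32% + 68% = 100% of Cobalt, so Sven controls Cobalt.
Cobalt and Greywick together hold 50% + 20% = 70% of Ardent, so Sven controls Ardent.

Yes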